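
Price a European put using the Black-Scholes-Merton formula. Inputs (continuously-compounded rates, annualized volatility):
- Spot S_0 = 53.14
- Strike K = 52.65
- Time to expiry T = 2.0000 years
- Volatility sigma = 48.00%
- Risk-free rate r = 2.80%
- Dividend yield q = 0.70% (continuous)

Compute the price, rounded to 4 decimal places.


d1 = (ln(S/K) + (r - q + 0.5*sigma^2) * T) / (sigma * sqrt(T)) = 0.41492982
d2 = d1 - sigma * sqrt(T) = -0.26389269
exp(-rT) = 0.94553914; exp(-qT) = 0.98609754
P = K * exp(-rT) * N(-d2) - S_0 * exp(-qT) * N(-d1)
N(-d1) = 0.33909664; N(-d2) = 0.60406870
P = 52.6500 * 0.94553914 * 0.60406870 - 53.1400 * 0.98609754 * 0.33909664 = 12.3031

Answer: Price = 12.3031


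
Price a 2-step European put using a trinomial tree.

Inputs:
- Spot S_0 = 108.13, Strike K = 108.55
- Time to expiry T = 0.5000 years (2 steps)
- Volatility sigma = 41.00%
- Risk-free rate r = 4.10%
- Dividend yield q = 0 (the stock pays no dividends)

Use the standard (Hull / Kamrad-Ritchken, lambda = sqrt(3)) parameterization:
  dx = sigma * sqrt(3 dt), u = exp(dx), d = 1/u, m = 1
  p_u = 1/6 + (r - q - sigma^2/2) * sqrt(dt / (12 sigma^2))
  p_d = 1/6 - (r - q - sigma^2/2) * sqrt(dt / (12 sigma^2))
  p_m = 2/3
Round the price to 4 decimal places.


Answer: Price = V(0,0) = 9.7752

Derivation:
dt = T/N = 0.250000; dx = sigma*sqrt(3*dt) = 0.355070
u = exp(dx) = 1.426281; d = 1/u = 0.701124
p_u = 0.151511, p_m = 0.666667, p_d = 0.181822
Discount per step: exp(-r*dt) = 0.989802
Stock lattice S(k, j) with j the centered position index:
  k=0: S(0,+0) = 108.1300
  k=1: S(1,-1) = 75.8125; S(1,+0) = 108.1300; S(1,+1) = 154.2238
  k=2: S(2,-2) = 53.1540; S(2,-1) = 75.8125; S(2,+0) = 108.1300; S(2,+1) = 154.2238; S(2,+2) = 219.9665
Terminal payoffs V(N, j) = max(K - S_T, 0):
  V(2,-2) = 55.395999; V(2,-1) = 32.737454; V(2,+0) = 0.420000; V(2,+1) = 0.000000; V(2,+2) = 0.000000
Backward induction: V(k, j) = exp(-r*dt) * [p_u * V(k+1, j+1) + p_m * V(k+1, j) + p_d * V(k+1, j-1)]
  V(1,-1) = exp(-r*dt) * [p_u*0.420000 + p_m*32.737454 + p_d*55.395999] = 31.634896
  V(1,+0) = exp(-r*dt) * [p_u*0.000000 + p_m*0.420000 + p_d*32.737454] = 6.168837
  V(1,+1) = exp(-r*dt) * [p_u*0.000000 + p_m*0.000000 + p_d*0.420000] = 0.075587
  V(0,+0) = exp(-r*dt) * [p_u*0.075587 + p_m*6.168837 + p_d*31.634896] = 9.775223


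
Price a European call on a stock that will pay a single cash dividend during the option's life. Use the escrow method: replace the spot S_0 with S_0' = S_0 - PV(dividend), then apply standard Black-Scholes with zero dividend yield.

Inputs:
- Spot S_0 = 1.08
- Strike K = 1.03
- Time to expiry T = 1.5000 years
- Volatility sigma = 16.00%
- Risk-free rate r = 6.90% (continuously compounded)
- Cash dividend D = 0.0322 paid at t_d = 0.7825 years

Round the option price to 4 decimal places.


Answer: Price = 0.1521

Derivation:
PV(D) = D * exp(-r * t_d) = 0.0322 * 0.94743921 = 0.03050754
S_0' = S_0 - PV(D) = 1.0800 - 0.03050754 = 1.04949246
d1 = (ln(S_0'/K) + (r + sigma^2/2)*T) / (sigma*sqrt(T)) = 0.72182314
d2 = d1 - sigma*sqrt(T) = 0.52586397
exp(-rT) = 0.90167602
N(d1) = 0.76479839; N(d2) = 0.70050864
C = S_0' * N(d1) - K * exp(-rT) * N(d2) = 1.04949246 * 0.76479839 - 1.0300 * 0.90167602 * 0.70050864 = 0.1521


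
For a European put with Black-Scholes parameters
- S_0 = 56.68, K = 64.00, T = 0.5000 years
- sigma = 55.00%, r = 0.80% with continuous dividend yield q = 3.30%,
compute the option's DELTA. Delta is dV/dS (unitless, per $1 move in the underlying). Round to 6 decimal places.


Answer: Delta = -0.550460

Derivation:
d1 = -0.1500009233; d2 = -0.5389096530
phi(d1) = 0.3944792763; exp(-qT) = 0.9836353794; exp(-rT) = 0.9960079893
N(-d1) = 0.5596180566
Delta = -exp(-qT) * N(-d1) = -0.9836353794 * 0.5596180566 = -0.550460


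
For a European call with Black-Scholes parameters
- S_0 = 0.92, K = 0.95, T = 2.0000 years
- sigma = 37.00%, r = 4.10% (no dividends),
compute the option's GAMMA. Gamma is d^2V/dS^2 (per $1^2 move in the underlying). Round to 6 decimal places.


d1 = 0.3570157016; d2 = -0.1662433165
phi(d1) = 0.3743108643; exp(-qT) = 1.0000000000; exp(-rT) = 0.9212719587
Gamma = exp(-qT) * phi(d1) / (S * sigma * sqrt(T)) = 1.0000000000 * 0.3743108643 / (0.9200 * 0.3700 * 1.4142135624) = 0.777549

Answer: Gamma = 0.777549


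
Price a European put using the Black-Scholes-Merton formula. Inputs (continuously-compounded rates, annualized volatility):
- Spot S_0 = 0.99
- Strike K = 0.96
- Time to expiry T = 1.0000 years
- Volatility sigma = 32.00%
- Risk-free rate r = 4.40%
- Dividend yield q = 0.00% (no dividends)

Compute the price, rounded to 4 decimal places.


Answer: Price = 0.0889

Derivation:
d1 = (ln(S/K) + (r - q + 0.5*sigma^2) * T) / (sigma * sqrt(T)) = 0.39366143
d2 = d1 - sigma * sqrt(T) = 0.07366143
exp(-rT) = 0.95695396; exp(-qT) = 1.00000000
P = K * exp(-rT) * N(-d2) - S_0 * exp(-qT) * N(-d1)
N(-d1) = 0.34691551; N(-d2) = 0.47063989
P = 0.9600 * 0.95695396 * 0.47063989 - 0.9900 * 1.00000000 * 0.34691551 = 0.0889


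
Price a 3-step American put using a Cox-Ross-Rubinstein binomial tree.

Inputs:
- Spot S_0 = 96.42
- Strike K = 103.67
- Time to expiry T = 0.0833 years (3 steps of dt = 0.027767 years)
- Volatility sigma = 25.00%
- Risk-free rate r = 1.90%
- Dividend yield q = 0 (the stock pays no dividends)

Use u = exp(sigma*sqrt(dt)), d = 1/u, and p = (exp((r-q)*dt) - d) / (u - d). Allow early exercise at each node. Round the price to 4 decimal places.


dt = T/N = 0.027767
u = exp(sigma*sqrt(dt)) = 1.042538; d = 1/u = 0.959197
p = (exp((r-q)*dt) - d) / (u - d) = 0.495919
Discount per step: exp(-r*dt) = 0.999473
Stock lattice S(k, i) with i counting down-moves:
  k=0: S(0,0) = 96.4200
  k=1: S(1,0) = 100.5215; S(1,1) = 92.4858
  k=2: S(2,0) = 104.7975; S(2,1) = 96.4200; S(2,2) = 88.7122
  k=3: S(3,0) = 109.2554; S(3,1) = 100.5215; S(3,2) = 92.4858; S(3,3) = 85.0925
Terminal payoffs V(N, i) = max(K - S_T, 0):
  V(3,0) = 0.000000; V(3,1) = 3.148465; V(3,2) = 11.184182; V(3,3) = 18.577521
Backward induction: V(k, i) = exp(-r*dt) * [p * V(k+1, i) + (1-p) * V(k+1, i+1)]; then take max(V_cont, immediate exercise) for American.
  V(2,0) = exp(-r*dt) * [p*0.000000 + (1-p)*3.148465] = 1.586245; exercise = 0.000000; V(2,0) = max -> 1.586245
  V(2,1) = exp(-r*dt) * [p*3.148465 + (1-p)*11.184182] = 7.195322; exercise = 7.250000; V(2,1) = max -> 7.250000
  V(2,2) = exp(-r*dt) * [p*11.184182 + (1-p)*18.577521] = 14.903160; exercise = 14.957839; V(2,2) = max -> 14.957839
  V(1,0) = exp(-r*dt) * [p*1.586245 + (1-p)*7.250000] = 4.438895; exercise = 3.148465; V(1,0) = max -> 4.438895
  V(1,1) = exp(-r*dt) * [p*7.250000 + (1-p)*14.957839] = 11.129503; exercise = 11.184182; V(1,1) = max -> 11.184182
  V(0,0) = exp(-r*dt) * [p*4.438895 + (1-p)*11.184182] = 7.834932; exercise = 7.250000; V(0,0) = max -> 7.834932

Answer: Price = V(0,0) = 7.8349


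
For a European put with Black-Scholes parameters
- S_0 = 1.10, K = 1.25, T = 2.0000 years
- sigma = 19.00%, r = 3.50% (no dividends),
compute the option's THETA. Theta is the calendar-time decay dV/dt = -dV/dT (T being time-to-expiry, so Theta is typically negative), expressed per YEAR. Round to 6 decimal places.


d1 = -0.0808832335; d2 = -0.3495838104
phi(d1) = 0.3976394527; exp(-qT) = 1.0000000000; exp(-rT) = 0.9323938199
Theta = -S*exp(-qT)*phi(d1)*sigma/(2*sqrt(T)) + r*K*exp(-rT)*N(-d2) - q*S*exp(-qT)*N(-d1)
N(-d1) = 0.5322325930; N(-d2) = 0.6366744687; sqrt(T) = 1.4142135624
Term 1 = -1.1000 * 1.0000000000 * 0.3976394527 * 0.1900 / (2 * 1.4142135624) = -0.0293826363
Term 2 = 0.0350 * 1.2500 * 0.9323938199 * 0.6366744687 = 0.0259713711
Term 3 = 0 (no dividend yield, q = 0)
Theta = -0.0293826363 + (0.0259713711) + (0.0000000000) = -0.003411

Answer: Theta = -0.003411


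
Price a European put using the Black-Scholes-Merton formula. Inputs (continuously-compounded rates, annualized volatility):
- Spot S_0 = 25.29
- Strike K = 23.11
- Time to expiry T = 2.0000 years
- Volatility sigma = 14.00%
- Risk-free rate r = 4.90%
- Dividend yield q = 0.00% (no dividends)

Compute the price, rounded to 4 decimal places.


d1 = (ln(S/K) + (r - q + 0.5*sigma^2) * T) / (sigma * sqrt(T)) = 1.04926381
d2 = d1 - sigma * sqrt(T) = 0.85127392
exp(-rT) = 0.90664890; exp(-qT) = 1.00000000
P = K * exp(-rT) * N(-d2) - S_0 * exp(-qT) * N(-d1)
N(-d1) = 0.14702836; N(-d2) = 0.19730861
P = 23.1100 * 0.90664890 * 0.19730861 - 25.2900 * 1.00000000 * 0.14702836 = 0.4158

Answer: Price = 0.4158


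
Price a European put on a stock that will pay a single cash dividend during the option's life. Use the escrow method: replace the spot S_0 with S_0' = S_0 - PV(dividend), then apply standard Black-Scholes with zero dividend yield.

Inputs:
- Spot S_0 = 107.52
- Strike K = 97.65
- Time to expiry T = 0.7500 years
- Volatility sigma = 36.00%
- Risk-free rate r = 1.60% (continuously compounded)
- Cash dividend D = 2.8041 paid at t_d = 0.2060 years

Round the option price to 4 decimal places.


Answer: Price = 8.7669

Derivation:
PV(D) = D * exp(-r * t_d) = 2.8041 * 0.99670943 = 2.79487290
S_0' = S_0 - PV(D) = 107.5200 - 2.79487290 = 104.72512710
d1 = (ln(S_0'/K) + (r + sigma^2/2)*T) / (sigma*sqrt(T)) = 0.41873747
d2 = d1 - sigma*sqrt(T) = 0.10696832
exp(-rT) = 0.98807171
N(-d1) = 0.33770400; N(-d2) = 0.45740705
P = K * exp(-rT) * N(-d2) - S_0' * N(-d1) = 97.6500 * 0.98807171 * 0.45740705 - 104.72512710 * 0.33770400 = 8.7669


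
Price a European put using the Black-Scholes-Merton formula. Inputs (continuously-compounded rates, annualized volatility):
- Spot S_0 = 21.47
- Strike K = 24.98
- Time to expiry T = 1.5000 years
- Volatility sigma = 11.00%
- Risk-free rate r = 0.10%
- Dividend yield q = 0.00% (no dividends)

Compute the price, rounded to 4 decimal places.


d1 = (ln(S/K) + (r - q + 0.5*sigma^2) * T) / (sigma * sqrt(T)) = -1.04544143
d2 = d1 - sigma * sqrt(T) = -1.18016336
exp(-rT) = 0.99850112; exp(-qT) = 1.00000000
P = K * exp(-rT) * N(-d2) - S_0 * exp(-qT) * N(-d1)
N(-d1) = 0.85209050; N(-d2) = 0.88103238
P = 24.9800 * 0.99850112 * 0.88103238 - 21.4700 * 1.00000000 * 0.85209050 = 3.6808

Answer: Price = 3.6808


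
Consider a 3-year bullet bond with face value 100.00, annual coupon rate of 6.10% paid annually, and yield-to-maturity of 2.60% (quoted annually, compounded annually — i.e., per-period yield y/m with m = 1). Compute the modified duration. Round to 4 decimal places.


Coupon per period c = face * coupon_rate / m = 6.100000
Periods per year m = 1; per-period yield y/m = 0.026000
Number of cashflows N = 3
Cashflows (t years, CF_t, discount factor 1/(1+y/m)^(m*t), PV):
  t = 1.0000: CF_t = 6.100000, DF = 0.974659, PV = 5.945419
  t = 2.0000: CF_t = 6.100000, DF = 0.949960, PV = 5.794755
  t = 3.0000: CF_t = 106.100000, DF = 0.925887, PV = 98.236595
Price P = sum_t PV_t = 109.976770
First compute Macaulay numerator sum_t t * PV_t:
  t * PV_t at t = 1.0000: 5.945419
  t * PV_t at t = 2.0000: 11.589511
  t * PV_t at t = 3.0000: 294.709785
Macaulay duration D = 312.244715 / 109.976770 = 2.839188
Modified duration = D / (1 + y/m) = 2.839188 / (1 + 0.026000) = 2.767240

Answer: Modified duration = 2.7672


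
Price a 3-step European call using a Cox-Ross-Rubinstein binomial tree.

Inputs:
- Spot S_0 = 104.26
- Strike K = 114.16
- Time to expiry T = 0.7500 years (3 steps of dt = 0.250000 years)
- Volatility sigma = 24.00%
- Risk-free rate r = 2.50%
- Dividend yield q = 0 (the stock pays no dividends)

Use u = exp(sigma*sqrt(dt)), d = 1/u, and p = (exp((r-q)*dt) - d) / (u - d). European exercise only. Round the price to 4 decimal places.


dt = T/N = 0.250000
u = exp(sigma*sqrt(dt)) = 1.127497; d = 1/u = 0.886920
p = (exp((r-q)*dt) - d) / (u - d) = 0.496097
Discount per step: exp(-r*dt) = 0.993769
Stock lattice S(k, i) with i counting down-moves:
  k=0: S(0,0) = 104.2600
  k=1: S(1,0) = 117.5528; S(1,1) = 92.4703
  k=2: S(2,0) = 132.5404; S(2,1) = 104.2600; S(2,2) = 82.0138
  k=3: S(3,0) = 149.4389; S(3,1) = 117.5528; S(3,2) = 92.4703; S(3,3) = 72.7397
Terminal payoffs V(N, i) = max(S_T - K, 0):
  V(3,0) = 35.278925; V(3,1) = 3.392822; V(3,2) = 0.000000; V(3,3) = 0.000000
Backward induction: V(k, i) = exp(-r*dt) * [p * V(k+1, i) + (1-p) * V(k+1, i+1)].
  V(2,0) = exp(-r*dt) * [p*35.278925 + (1-p)*3.392822] = 19.091711
  V(2,1) = exp(-r*dt) * [p*3.392822 + (1-p)*0.000000] = 1.672680
  V(2,2) = exp(-r*dt) * [p*0.000000 + (1-p)*0.000000] = 0.000000
  V(1,0) = exp(-r*dt) * [p*19.091711 + (1-p)*1.672680] = 10.249939
  V(1,1) = exp(-r*dt) * [p*1.672680 + (1-p)*0.000000] = 0.824641
  V(0,0) = exp(-r*dt) * [p*10.249939 + (1-p)*0.824641] = 5.466228

Answer: Price = V(0,0) = 5.4662


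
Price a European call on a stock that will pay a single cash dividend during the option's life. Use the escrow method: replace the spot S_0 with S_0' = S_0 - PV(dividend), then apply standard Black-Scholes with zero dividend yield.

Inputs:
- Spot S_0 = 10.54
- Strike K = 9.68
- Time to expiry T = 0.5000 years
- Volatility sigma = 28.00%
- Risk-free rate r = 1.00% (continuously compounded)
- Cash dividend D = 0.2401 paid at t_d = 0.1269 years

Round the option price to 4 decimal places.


Answer: Price = 1.1647

Derivation:
PV(D) = D * exp(-r * t_d) = 0.2401 * 0.99873180 = 0.23979551
S_0' = S_0 - PV(D) = 10.5400 - 0.23979551 = 10.30020449
d1 = (ln(S_0'/K) + (r + sigma^2/2)*T) / (sigma*sqrt(T)) = 0.43791046
d2 = d1 - sigma*sqrt(T) = 0.23992056
exp(-rT) = 0.99501248
N(d1) = 0.66927440; N(d2) = 0.59480408
C = S_0' * N(d1) - K * exp(-rT) * N(d2) = 10.30020449 * 0.66927440 - 9.6800 * 0.99501248 * 0.59480408 = 1.1647


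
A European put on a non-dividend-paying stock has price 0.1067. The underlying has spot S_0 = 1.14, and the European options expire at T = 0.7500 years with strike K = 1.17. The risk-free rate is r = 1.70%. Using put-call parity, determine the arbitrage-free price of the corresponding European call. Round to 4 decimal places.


Put-call parity: C - P = S_0 * exp(-qT) - K * exp(-rT).
S_0 * exp(-qT) = 1.1400 * 1.00000000 = 1.14000000
K * exp(-rT) = 1.1700 * 0.98733094 = 1.15517720
C = P + S*exp(-qT) - K*exp(-rT)
C = 0.1067 + 1.14000000 - 1.15517720 = 0.0915

Answer: Call price = 0.0915


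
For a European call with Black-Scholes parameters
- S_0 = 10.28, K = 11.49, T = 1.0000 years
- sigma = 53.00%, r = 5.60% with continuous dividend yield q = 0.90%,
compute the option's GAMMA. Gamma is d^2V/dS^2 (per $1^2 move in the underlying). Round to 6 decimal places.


d1 = 0.1437229588; d2 = -0.3862770412
phi(d1) = 0.3948431515; exp(-qT) = 0.9910403788; exp(-rT) = 0.9455391359
Gamma = exp(-qT) * phi(d1) / (S * sigma * sqrt(T)) = 0.9910403788 * 0.3948431515 / (10.2800 * 0.5300 * 1.0000000000) = 0.071820

Answer: Gamma = 0.071820


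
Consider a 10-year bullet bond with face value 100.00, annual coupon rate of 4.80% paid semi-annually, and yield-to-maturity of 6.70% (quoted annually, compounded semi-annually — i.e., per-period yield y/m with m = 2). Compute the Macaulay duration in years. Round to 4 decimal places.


Answer: Macaulay duration = 7.8792 years

Derivation:
Coupon per period c = face * coupon_rate / m = 2.400000
Periods per year m = 2; per-period yield y/m = 0.033500
Number of cashflows N = 20
Cashflows (t years, CF_t, discount factor 1/(1+y/m)^(m*t), PV):
  t = 0.5000: CF_t = 2.400000, DF = 0.967586, PV = 2.322206
  t = 1.0000: CF_t = 2.400000, DF = 0.936222, PV = 2.246934
  t = 1.5000: CF_t = 2.400000, DF = 0.905876, PV = 2.174101
  t = 2.0000: CF_t = 2.400000, DF = 0.876512, PV = 2.103630
  t = 2.5000: CF_t = 2.400000, DF = 0.848101, PV = 2.035442
  t = 3.0000: CF_t = 2.400000, DF = 0.820611, PV = 1.969465
  t = 3.5000: CF_t = 2.400000, DF = 0.794011, PV = 1.905627
  t = 4.0000: CF_t = 2.400000, DF = 0.768274, PV = 1.843858
  t = 4.5000: CF_t = 2.400000, DF = 0.743371, PV = 1.784091
  t = 5.0000: CF_t = 2.400000, DF = 0.719275, PV = 1.726261
  t = 5.5000: CF_t = 2.400000, DF = 0.695961, PV = 1.670306
  t = 6.0000: CF_t = 2.400000, DF = 0.673402, PV = 1.616164
  t = 6.5000: CF_t = 2.400000, DF = 0.651574, PV = 1.563778
  t = 7.0000: CF_t = 2.400000, DF = 0.630454, PV = 1.513089
  t = 7.5000: CF_t = 2.400000, DF = 0.610018, PV = 1.464044
  t = 8.0000: CF_t = 2.400000, DF = 0.590245, PV = 1.416588
  t = 8.5000: CF_t = 2.400000, DF = 0.571113, PV = 1.370670
  t = 9.0000: CF_t = 2.400000, DF = 0.552601, PV = 1.326241
  t = 9.5000: CF_t = 2.400000, DF = 0.534689, PV = 1.283252
  t = 10.0000: CF_t = 102.400000, DF = 0.517357, PV = 52.977363
Price P = sum_t PV_t = 86.313111
Macaulay numerator sum_t t * PV_t:
  t * PV_t at t = 0.5000: 1.161103
  t * PV_t at t = 1.0000: 2.246934
  t * PV_t at t = 1.5000: 3.261152
  t * PV_t at t = 2.0000: 4.207260
  t * PV_t at t = 2.5000: 5.088606
  t * PV_t at t = 3.0000: 5.908396
  t * PV_t at t = 3.5000: 6.669694
  t * PV_t at t = 4.0000: 7.375431
  t * PV_t at t = 4.5000: 8.028408
  t * PV_t at t = 5.0000: 8.631304
  t * PV_t at t = 5.5000: 9.186681
  t * PV_t at t = 6.0000: 9.696985
  t * PV_t at t = 6.5000: 10.164554
  t * PV_t at t = 7.0000: 10.591624
  t * PV_t at t = 7.5000: 10.980327
  t * PV_t at t = 8.0000: 11.332704
  t * PV_t at t = 8.5000: 11.650699
  t * PV_t at t = 9.0000: 11.936173
  t * PV_t at t = 9.5000: 12.190898
  t * PV_t at t = 10.0000: 529.773630
Macaulay duration D = (sum_t t * PV_t) / P = 680.082564 / 86.313111 = 7.879250


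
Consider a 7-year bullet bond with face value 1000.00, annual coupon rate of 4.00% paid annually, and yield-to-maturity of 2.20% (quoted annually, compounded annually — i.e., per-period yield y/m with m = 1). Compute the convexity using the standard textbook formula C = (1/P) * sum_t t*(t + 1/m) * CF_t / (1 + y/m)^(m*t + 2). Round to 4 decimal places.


Coupon per period c = face * coupon_rate / m = 40.000000
Periods per year m = 1; per-period yield y/m = 0.022000
Number of cashflows N = 7
Cashflows (t years, CF_t, discount factor 1/(1+y/m)^(m*t), PV):
  t = 1.0000: CF_t = 40.000000, DF = 0.978474, PV = 39.138943
  t = 2.0000: CF_t = 40.000000, DF = 0.957411, PV = 38.296422
  t = 3.0000: CF_t = 40.000000, DF = 0.936801, PV = 37.472037
  t = 4.0000: CF_t = 40.000000, DF = 0.916635, PV = 36.665398
  t = 5.0000: CF_t = 40.000000, DF = 0.896903, PV = 35.876124
  t = 6.0000: CF_t = 40.000000, DF = 0.877596, PV = 35.103839
  t = 7.0000: CF_t = 1040.000000, DF = 0.858704, PV = 893.052661
Price P = sum_t PV_t = 1115.605424
Convexity numerator sum_t t*(t + 1/m) * CF_t / (1+y/m)^(m*t + 2):
  t = 1.0000: term = 74.944074
  t = 2.0000: term = 219.992390
  t = 3.0000: term = 430.513484
  t = 4.0000: term = 702.076784
  t = 5.0000: term = 1030.445378
  t = 6.0000: term = 1411.569011
  t = 7.0000: term = 47881.010143
Convexity = (1/P) * sum = 51750.551264 / 1115.605424 = 46.387863

Answer: Convexity = 46.3879


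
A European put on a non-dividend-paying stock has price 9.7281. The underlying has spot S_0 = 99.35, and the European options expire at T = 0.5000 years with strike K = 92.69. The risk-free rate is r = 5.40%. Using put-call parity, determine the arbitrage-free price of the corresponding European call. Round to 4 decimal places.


Put-call parity: C - P = S_0 * exp(-qT) - K * exp(-rT).
S_0 * exp(-qT) = 99.3500 * 1.00000000 = 99.35000000
K * exp(-rT) = 92.6900 * 0.97336124 = 90.22085348
C = P + S*exp(-qT) - K*exp(-rT)
C = 9.7281 + 99.35000000 - 90.22085348 = 18.8572

Answer: Call price = 18.8572


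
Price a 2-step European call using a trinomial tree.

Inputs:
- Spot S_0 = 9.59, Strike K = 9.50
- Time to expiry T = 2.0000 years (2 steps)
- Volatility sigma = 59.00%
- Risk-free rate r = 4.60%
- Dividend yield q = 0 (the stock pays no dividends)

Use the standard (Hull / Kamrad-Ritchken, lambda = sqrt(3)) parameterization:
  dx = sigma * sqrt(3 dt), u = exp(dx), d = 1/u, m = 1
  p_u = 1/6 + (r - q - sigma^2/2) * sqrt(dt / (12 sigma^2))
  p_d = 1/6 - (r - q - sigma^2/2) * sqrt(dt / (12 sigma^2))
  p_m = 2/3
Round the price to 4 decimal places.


Answer: Price = V(0,0) = 2.8461

Derivation:
dt = T/N = 1.000000; dx = sigma*sqrt(3*dt) = 1.021910
u = exp(dx) = 2.778497; d = 1/u = 0.359907
p_u = 0.104014, p_m = 0.666667, p_d = 0.229319
Discount per step: exp(-r*dt) = 0.955042
Stock lattice S(k, j) with j the centered position index:
  k=0: S(0,+0) = 9.5900
  k=1: S(1,-1) = 3.4515; S(1,+0) = 9.5900; S(1,+1) = 26.6458
  k=2: S(2,-2) = 1.2422; S(2,-1) = 3.4515; S(2,+0) = 9.5900; S(2,+1) = 26.6458; S(2,+2) = 74.0352
Terminal payoffs V(N, j) = max(S_T - K, 0):
  V(2,-2) = 0.000000; V(2,-1) = 0.000000; V(2,+0) = 0.090000; V(2,+1) = 17.145782; V(2,+2) = 64.535214
Backward induction: V(k, j) = exp(-r*dt) * [p_u * V(k+1, j+1) + p_m * V(k+1, j) + p_d * V(k+1, j-1)]
  V(1,-1) = exp(-r*dt) * [p_u*0.090000 + p_m*0.000000 + p_d*0.000000] = 0.008940
  V(1,+0) = exp(-r*dt) * [p_u*17.145782 + p_m*0.090000 + p_d*0.000000] = 1.760532
  V(1,+1) = exp(-r*dt) * [p_u*64.535214 + p_m*17.145782 + p_d*0.090000] = 17.347144
  V(0,+0) = exp(-r*dt) * [p_u*17.347144 + p_m*1.760532 + p_d*0.008940] = 2.846111


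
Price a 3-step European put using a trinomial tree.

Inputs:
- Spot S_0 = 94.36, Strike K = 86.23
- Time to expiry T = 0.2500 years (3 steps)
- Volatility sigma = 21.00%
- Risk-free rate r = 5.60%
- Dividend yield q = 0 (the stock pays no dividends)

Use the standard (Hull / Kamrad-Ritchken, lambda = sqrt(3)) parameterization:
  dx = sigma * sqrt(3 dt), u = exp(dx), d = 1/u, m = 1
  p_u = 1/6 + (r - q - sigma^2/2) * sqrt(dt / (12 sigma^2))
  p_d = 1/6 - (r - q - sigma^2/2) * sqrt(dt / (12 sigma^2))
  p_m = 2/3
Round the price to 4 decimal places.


dt = T/N = 0.083333; dx = sigma*sqrt(3*dt) = 0.105000
u = exp(dx) = 1.110711; d = 1/u = 0.900325
p_u = 0.180139, p_m = 0.666667, p_d = 0.153194
Discount per step: exp(-r*dt) = 0.995344
Stock lattice S(k, j) with j the centered position index:
  k=0: S(0,+0) = 94.3600
  k=1: S(1,-1) = 84.9546; S(1,+0) = 94.3600; S(1,+1) = 104.8067
  k=2: S(2,-2) = 76.4867; S(2,-1) = 84.9546; S(2,+0) = 94.3600; S(2,+1) = 104.8067; S(2,+2) = 116.4099
  k=3: S(3,-3) = 68.8629; S(3,-2) = 76.4867; S(3,-1) = 84.9546; S(3,+0) = 94.3600; S(3,+1) = 104.8067; S(3,+2) = 116.4099; S(3,+3) = 129.2977
Terminal payoffs V(N, j) = max(K - S_T, 0):
  V(3,-3) = 17.367122; V(3,-2) = 9.743271; V(3,-1) = 1.275378; V(3,+0) = 0.000000; V(3,+1) = 0.000000; V(3,+2) = 0.000000; V(3,+3) = 0.000000
Backward induction: V(k, j) = exp(-r*dt) * [p_u * V(k+1, j+1) + p_m * V(k+1, j) + p_d * V(k+1, j-1)]
  V(2,-2) = exp(-r*dt) * [p_u*1.275378 + p_m*9.743271 + p_d*17.367122] = 9.342107
  V(2,-1) = exp(-r*dt) * [p_u*0.000000 + p_m*1.275378 + p_d*9.743271] = 2.331959
  V(2,+0) = exp(-r*dt) * [p_u*0.000000 + p_m*0.000000 + p_d*1.275378] = 0.194471
  V(2,+1) = exp(-r*dt) * [p_u*0.000000 + p_m*0.000000 + p_d*0.000000] = 0.000000
  V(2,+2) = exp(-r*dt) * [p_u*0.000000 + p_m*0.000000 + p_d*0.000000] = 0.000000
  V(1,-1) = exp(-r*dt) * [p_u*0.194471 + p_m*2.331959 + p_d*9.342107] = 3.006766
  V(1,+0) = exp(-r*dt) * [p_u*0.000000 + p_m*0.194471 + p_d*2.331959] = 0.484624
  V(1,+1) = exp(-r*dt) * [p_u*0.000000 + p_m*0.000000 + p_d*0.194471] = 0.029653
  V(0,+0) = exp(-r*dt) * [p_u*0.029653 + p_m*0.484624 + p_d*3.006766] = 0.785370

Answer: Price = V(0,0) = 0.7854


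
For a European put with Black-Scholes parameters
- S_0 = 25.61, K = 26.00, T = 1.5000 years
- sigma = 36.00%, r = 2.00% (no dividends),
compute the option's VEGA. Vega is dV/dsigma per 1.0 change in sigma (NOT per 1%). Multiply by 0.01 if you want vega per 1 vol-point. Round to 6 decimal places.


Answer: Vega = 12.115235

Derivation:
d1 = 0.2542170319; d2 = -0.1866911218
phi(d1) = 0.3862572492; exp(-qT) = 1.0000000000; exp(-rT) = 0.9704455335
Vega = S * exp(-qT) * phi(d1) * sqrt(T) = 25.6100 * 1.0000000000 * 0.3862572492 * 1.2247448714 = 12.115235


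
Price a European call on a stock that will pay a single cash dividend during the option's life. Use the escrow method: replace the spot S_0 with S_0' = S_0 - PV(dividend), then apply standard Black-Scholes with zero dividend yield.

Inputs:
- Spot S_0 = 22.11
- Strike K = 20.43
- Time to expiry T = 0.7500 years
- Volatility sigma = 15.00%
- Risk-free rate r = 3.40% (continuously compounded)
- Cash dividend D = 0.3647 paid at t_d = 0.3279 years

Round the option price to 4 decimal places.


Answer: Price = 2.2341

Derivation:
PV(D) = D * exp(-r * t_d) = 0.3647 * 0.98891332 = 0.36065669
S_0' = S_0 - PV(D) = 22.1100 - 0.36065669 = 21.74934331
d1 = (ln(S_0'/K) + (r + sigma^2/2)*T) / (sigma*sqrt(T)) = 0.74298556
d2 = d1 - sigma*sqrt(T) = 0.61308175
exp(-rT) = 0.97482238
N(d1) = 0.77125479; N(d2) = 0.73008886
C = S_0' * N(d1) - K * exp(-rT) * N(d2) = 21.74934331 * 0.77125479 - 20.4300 * 0.97482238 * 0.73008886 = 2.2341


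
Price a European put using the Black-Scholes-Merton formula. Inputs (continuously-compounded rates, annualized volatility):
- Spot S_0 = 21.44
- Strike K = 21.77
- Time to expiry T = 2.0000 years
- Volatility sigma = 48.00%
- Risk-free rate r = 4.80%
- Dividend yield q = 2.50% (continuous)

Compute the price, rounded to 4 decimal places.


Answer: Price = 5.0335

Derivation:
d1 = (ln(S/K) + (r - q + 0.5*sigma^2) * T) / (sigma * sqrt(T)) = 0.38467413
d2 = d1 - sigma * sqrt(T) = -0.29414838
exp(-rT) = 0.90846402; exp(-qT) = 0.95122942
P = K * exp(-rT) * N(-d2) - S_0 * exp(-qT) * N(-d1)
N(-d1) = 0.35023943; N(-d2) = 0.61567774
P = 21.7700 * 0.90846402 * 0.61567774 - 21.4400 * 0.95122942 * 0.35023943 = 5.0335


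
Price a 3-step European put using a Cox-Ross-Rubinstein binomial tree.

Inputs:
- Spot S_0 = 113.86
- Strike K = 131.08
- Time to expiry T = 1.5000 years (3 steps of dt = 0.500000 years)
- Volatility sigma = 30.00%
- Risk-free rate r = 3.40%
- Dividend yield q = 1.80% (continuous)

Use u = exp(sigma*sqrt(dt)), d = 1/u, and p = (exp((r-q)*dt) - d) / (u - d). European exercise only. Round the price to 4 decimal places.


Answer: Price = V(0,0) = 25.0202

Derivation:
dt = T/N = 0.500000
u = exp(sigma*sqrt(dt)) = 1.236311; d = 1/u = 0.808858
p = (exp((r-q)*dt) - d) / (u - d) = 0.465956
Discount per step: exp(-r*dt) = 0.983144
Stock lattice S(k, i) with i counting down-moves:
  k=0: S(0,0) = 113.8600
  k=1: S(1,0) = 140.7664; S(1,1) = 92.0966
  k=2: S(2,0) = 174.0310; S(2,1) = 113.8600; S(2,2) = 74.4930
  k=3: S(3,0) = 215.1565; S(3,1) = 140.7664; S(3,2) = 92.0966; S(3,3) = 60.2543
Terminal payoffs V(N, i) = max(K - S_T, 0):
  V(3,0) = 0.000000; V(3,1) = 0.000000; V(3,2) = 38.983440; V(3,3) = 70.825725
Backward induction: V(k, i) = exp(-r*dt) * [p * V(k+1, i) + (1-p) * V(k+1, i+1)].
  V(2,0) = exp(-r*dt) * [p*0.000000 + (1-p)*0.000000] = 0.000000
  V(2,1) = exp(-r*dt) * [p*0.000000 + (1-p)*38.983440] = 20.467961
  V(2,2) = exp(-r*dt) * [p*38.983440 + (1-p)*70.825725] = 55.044874
  V(1,0) = exp(-r*dt) * [p*0.000000 + (1-p)*20.467961] = 10.746548
  V(1,1) = exp(-r*dt) * [p*20.467961 + (1-p)*55.044874] = 38.277293
  V(0,0) = exp(-r*dt) * [p*10.746548 + (1-p)*38.277293] = 25.020211


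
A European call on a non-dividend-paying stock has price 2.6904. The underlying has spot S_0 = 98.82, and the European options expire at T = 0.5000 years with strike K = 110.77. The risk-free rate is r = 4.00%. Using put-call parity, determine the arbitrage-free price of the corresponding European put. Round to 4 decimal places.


Answer: Put price = 12.4470

Derivation:
Put-call parity: C - P = S_0 * exp(-qT) - K * exp(-rT).
S_0 * exp(-qT) = 98.8200 * 1.00000000 = 98.82000000
K * exp(-rT) = 110.7700 * 0.98019867 = 108.57660704
P = C - S*exp(-qT) + K*exp(-rT)
P = 2.6904 - 98.82000000 + 108.57660704 = 12.4470


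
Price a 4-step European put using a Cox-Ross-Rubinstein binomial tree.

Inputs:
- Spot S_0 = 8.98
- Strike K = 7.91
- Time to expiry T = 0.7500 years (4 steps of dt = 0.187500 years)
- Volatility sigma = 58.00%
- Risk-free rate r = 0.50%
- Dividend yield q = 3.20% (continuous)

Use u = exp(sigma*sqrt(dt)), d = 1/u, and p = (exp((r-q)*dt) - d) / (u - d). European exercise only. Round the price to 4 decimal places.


dt = T/N = 0.187500
u = exp(sigma*sqrt(dt)) = 1.285500; d = 1/u = 0.777908
p = (exp((r-q)*dt) - d) / (u - d) = 0.427593
Discount per step: exp(-r*dt) = 0.999063
Stock lattice S(k, i) with i counting down-moves:
  k=0: S(0,0) = 8.9800
  k=1: S(1,0) = 11.5438; S(1,1) = 6.9856
  k=2: S(2,0) = 14.8395; S(2,1) = 8.9800; S(2,2) = 5.4342
  k=3: S(3,0) = 19.0762; S(3,1) = 11.5438; S(3,2) = 6.9856; S(3,3) = 4.2273
  k=4: S(4,0) = 24.5225; S(4,1) = 14.8395; S(4,2) = 8.9800; S(4,3) = 5.4342; S(4,4) = 3.2884
Terminal payoffs V(N, i) = max(K - S_T, 0):
  V(4,0) = 0.000000; V(4,1) = 0.000000; V(4,2) = 0.000000; V(4,3) = 2.475839; V(4,4) = 4.621569
Backward induction: V(k, i) = exp(-r*dt) * [p * V(k+1, i) + (1-p) * V(k+1, i+1)].
  V(3,0) = exp(-r*dt) * [p*0.000000 + (1-p)*0.000000] = 0.000000
  V(3,1) = exp(-r*dt) * [p*0.000000 + (1-p)*0.000000] = 0.000000
  V(3,2) = exp(-r*dt) * [p*0.000000 + (1-p)*2.475839] = 1.415860
  V(3,3) = exp(-r*dt) * [p*2.475839 + (1-p)*4.621569] = 3.700600
  V(2,0) = exp(-r*dt) * [p*0.000000 + (1-p)*0.000000] = 0.000000
  V(2,1) = exp(-r*dt) * [p*0.000000 + (1-p)*1.415860] = 0.809689
  V(2,2) = exp(-r*dt) * [p*1.415860 + (1-p)*3.700600] = 2.721109
  V(1,0) = exp(-r*dt) * [p*0.000000 + (1-p)*0.809689] = 0.463038
  V(1,1) = exp(-r*dt) * [p*0.809689 + (1-p)*2.721109] = 1.902016
  V(0,0) = exp(-r*dt) * [p*0.463038 + (1-p)*1.902016] = 1.285514

Answer: Price = V(0,0) = 1.2855


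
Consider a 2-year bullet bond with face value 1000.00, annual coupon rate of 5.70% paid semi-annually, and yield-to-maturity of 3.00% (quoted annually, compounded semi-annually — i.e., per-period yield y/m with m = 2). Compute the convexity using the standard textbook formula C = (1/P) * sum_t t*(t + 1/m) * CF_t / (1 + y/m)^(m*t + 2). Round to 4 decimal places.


Answer: Convexity = 4.5971

Derivation:
Coupon per period c = face * coupon_rate / m = 28.500000
Periods per year m = 2; per-period yield y/m = 0.015000
Number of cashflows N = 4
Cashflows (t years, CF_t, discount factor 1/(1+y/m)^(m*t), PV):
  t = 0.5000: CF_t = 28.500000, DF = 0.985222, PV = 28.078818
  t = 1.0000: CF_t = 28.500000, DF = 0.970662, PV = 27.663860
  t = 1.5000: CF_t = 28.500000, DF = 0.956317, PV = 27.255034
  t = 2.0000: CF_t = 1028.500000, DF = 0.942184, PV = 969.036481
Price P = sum_t PV_t = 1052.034193
Convexity numerator sum_t t*(t + 1/m) * CF_t / (1+y/m)^(m*t + 2):
  t = 0.5000: term = 13.627517
  t = 1.0000: term = 40.278376
  t = 1.5000: term = 79.366258
  t = 2.0000: term = 4703.033225
Convexity = (1/P) * sum = 4836.305376 / 1052.034193 = 4.597099


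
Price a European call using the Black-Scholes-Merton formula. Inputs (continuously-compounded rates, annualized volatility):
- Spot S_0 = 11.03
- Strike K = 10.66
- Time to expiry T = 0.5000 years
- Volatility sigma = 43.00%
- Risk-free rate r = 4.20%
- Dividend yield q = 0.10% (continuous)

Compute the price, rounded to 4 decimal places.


Answer: Price = 1.6104

Derivation:
d1 = (ln(S/K) + (r - q + 0.5*sigma^2) * T) / (sigma * sqrt(T)) = 0.33166733
d2 = d1 - sigma * sqrt(T) = 0.02761142
exp(-rT) = 0.97921896; exp(-qT) = 0.99950012
C = S_0 * exp(-qT) * N(d1) - K * exp(-rT) * N(d2)
N(d1) = 0.62992976; N(d2) = 0.51101396
C = 11.0300 * 0.99950012 * 0.62992976 - 10.6600 * 0.97921896 * 0.51101396 = 1.6104


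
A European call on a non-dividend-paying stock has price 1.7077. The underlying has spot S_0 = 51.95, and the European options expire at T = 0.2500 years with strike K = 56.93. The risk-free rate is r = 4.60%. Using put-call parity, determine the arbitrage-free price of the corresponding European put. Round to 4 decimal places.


Answer: Put price = 6.0368

Derivation:
Put-call parity: C - P = S_0 * exp(-qT) - K * exp(-rT).
S_0 * exp(-qT) = 51.9500 * 1.00000000 = 51.95000000
K * exp(-rT) = 56.9300 * 0.98856587 = 56.27905511
P = C - S*exp(-qT) + K*exp(-rT)
P = 1.7077 - 51.95000000 + 56.27905511 = 6.0368


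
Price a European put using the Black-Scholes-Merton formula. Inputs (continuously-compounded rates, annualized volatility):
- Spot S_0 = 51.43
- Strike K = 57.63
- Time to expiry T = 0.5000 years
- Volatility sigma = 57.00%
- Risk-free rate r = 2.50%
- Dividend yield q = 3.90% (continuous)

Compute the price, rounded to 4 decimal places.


Answer: Price = 12.1879

Derivation:
d1 = (ln(S/K) + (r - q + 0.5*sigma^2) * T) / (sigma * sqrt(T)) = -0.09824220
d2 = d1 - sigma * sqrt(T) = -0.50129307
exp(-rT) = 0.98757780; exp(-qT) = 0.98068890
P = K * exp(-rT) * N(-d2) - S_0 * exp(-qT) * N(-d1)
N(-d1) = 0.53913002; N(-d2) = 0.69191756
P = 57.6300 * 0.98757780 * 0.69191756 - 51.4300 * 0.98068890 * 0.53913002 = 12.1879


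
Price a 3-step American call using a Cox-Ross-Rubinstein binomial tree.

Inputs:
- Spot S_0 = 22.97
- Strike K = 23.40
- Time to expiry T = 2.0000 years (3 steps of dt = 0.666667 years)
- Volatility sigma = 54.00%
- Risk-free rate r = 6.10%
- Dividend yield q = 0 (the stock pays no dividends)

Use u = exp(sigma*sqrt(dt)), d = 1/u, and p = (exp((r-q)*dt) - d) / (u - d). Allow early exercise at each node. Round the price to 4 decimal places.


dt = T/N = 0.666667
u = exp(sigma*sqrt(dt)) = 1.554118; d = 1/u = 0.643452
p = (exp((r-q)*dt) - d) / (u - d) = 0.437101
Discount per step: exp(-r*dt) = 0.960149
Stock lattice S(k, i) with i counting down-moves:
  k=0: S(0,0) = 22.9700
  k=1: S(1,0) = 35.6981; S(1,1) = 14.7801
  k=2: S(2,0) = 55.4790; S(2,1) = 22.9700; S(2,2) = 9.5103
  k=3: S(3,0) = 86.2210; S(3,1) = 35.6981; S(3,2) = 14.7801; S(3,3) = 6.1194
Terminal payoffs V(N, i) = max(S_T - K, 0):
  V(3,0) = 62.820975; V(3,1) = 12.298089; V(3,2) = 0.000000; V(3,3) = 0.000000
Backward induction: V(k, i) = exp(-r*dt) * [p * V(k+1, i) + (1-p) * V(k+1, i+1)]; then take max(V_cont, immediate exercise) for American.
  V(2,0) = exp(-r*dt) * [p*62.820975 + (1-p)*12.298089] = 33.011552; exercise = 32.079042; V(2,0) = max -> 33.011552
  V(2,1) = exp(-r*dt) * [p*12.298089 + (1-p)*0.000000] = 5.161288; exercise = 0.000000; V(2,1) = max -> 5.161288
  V(2,2) = exp(-r*dt) * [p*0.000000 + (1-p)*0.000000] = 0.000000; exercise = 0.000000; V(2,2) = max -> 0.000000
  V(1,0) = exp(-r*dt) * [p*33.011552 + (1-p)*5.161288] = 16.643865; exercise = 12.298089; V(1,0) = max -> 16.643865
  V(1,1) = exp(-r*dt) * [p*5.161288 + (1-p)*0.000000] = 2.166101; exercise = 0.000000; V(1,1) = max -> 2.166101
  V(0,0) = exp(-r*dt) * [p*16.643865 + (1-p)*2.166101] = 8.155838; exercise = 0.000000; V(0,0) = max -> 8.155838

Answer: Price = V(0,0) = 8.1558


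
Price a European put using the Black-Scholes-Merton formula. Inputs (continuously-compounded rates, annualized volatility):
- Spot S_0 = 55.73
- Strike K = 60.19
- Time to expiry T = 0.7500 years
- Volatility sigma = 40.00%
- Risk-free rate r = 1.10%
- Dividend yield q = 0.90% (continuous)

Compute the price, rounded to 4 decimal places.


d1 = (ln(S/K) + (r - q + 0.5*sigma^2) * T) / (sigma * sqrt(T)) = -0.04470892
d2 = d1 - sigma * sqrt(T) = -0.39111908
exp(-rT) = 0.99178394; exp(-qT) = 0.99327273
P = K * exp(-rT) * N(-d2) - S_0 * exp(-qT) * N(-d1)
N(-d1) = 0.51783034; N(-d2) = 0.65214539
P = 60.1900 * 0.99178394 * 0.65214539 - 55.7300 * 0.99327273 * 0.51783034 = 10.2656

Answer: Price = 10.2656


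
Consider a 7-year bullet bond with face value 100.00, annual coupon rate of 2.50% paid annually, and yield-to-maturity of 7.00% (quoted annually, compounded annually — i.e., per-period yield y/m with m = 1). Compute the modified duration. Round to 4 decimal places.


Coupon per period c = face * coupon_rate / m = 2.500000
Periods per year m = 1; per-period yield y/m = 0.070000
Number of cashflows N = 7
Cashflows (t years, CF_t, discount factor 1/(1+y/m)^(m*t), PV):
  t = 1.0000: CF_t = 2.500000, DF = 0.934579, PV = 2.336449
  t = 2.0000: CF_t = 2.500000, DF = 0.873439, PV = 2.183597
  t = 3.0000: CF_t = 2.500000, DF = 0.816298, PV = 2.040745
  t = 4.0000: CF_t = 2.500000, DF = 0.762895, PV = 1.907238
  t = 5.0000: CF_t = 2.500000, DF = 0.712986, PV = 1.782465
  t = 6.0000: CF_t = 2.500000, DF = 0.666342, PV = 1.665856
  t = 7.0000: CF_t = 102.500000, DF = 0.622750, PV = 63.831849
Price P = sum_t PV_t = 75.748198
First compute Macaulay numerator sum_t t * PV_t:
  t * PV_t at t = 1.0000: 2.336449
  t * PV_t at t = 2.0000: 4.367194
  t * PV_t at t = 3.0000: 6.122234
  t * PV_t at t = 4.0000: 7.628952
  t * PV_t at t = 5.0000: 8.912327
  t * PV_t at t = 6.0000: 9.995133
  t * PV_t at t = 7.0000: 446.822940
Macaulay duration D = 486.185229 / 75.748198 = 6.418440
Modified duration = D / (1 + y/m) = 6.418440 / (1 + 0.070000) = 5.998542

Answer: Modified duration = 5.9985


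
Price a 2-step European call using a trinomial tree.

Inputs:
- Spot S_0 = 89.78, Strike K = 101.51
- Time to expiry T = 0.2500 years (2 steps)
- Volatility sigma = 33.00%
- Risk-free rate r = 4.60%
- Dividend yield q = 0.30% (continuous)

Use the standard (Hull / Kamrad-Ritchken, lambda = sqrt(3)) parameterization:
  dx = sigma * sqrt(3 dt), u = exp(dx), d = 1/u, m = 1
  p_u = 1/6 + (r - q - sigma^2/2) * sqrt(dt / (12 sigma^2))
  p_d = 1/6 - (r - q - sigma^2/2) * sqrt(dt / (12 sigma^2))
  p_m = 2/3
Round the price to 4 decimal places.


dt = T/N = 0.125000; dx = sigma*sqrt(3*dt) = 0.202083
u = exp(dx) = 1.223949; d = 1/u = 0.817027
p_u = 0.163125, p_m = 0.666667, p_d = 0.170208
Discount per step: exp(-r*dt) = 0.994266
Stock lattice S(k, j) with j the centered position index:
  k=0: S(0,+0) = 89.7800
  k=1: S(1,-1) = 73.3527; S(1,+0) = 89.7800; S(1,+1) = 109.8862
  k=2: S(2,-2) = 59.9312; S(2,-1) = 73.3527; S(2,+0) = 89.7800; S(2,+1) = 109.8862; S(2,+2) = 134.4951
Terminal payoffs V(N, j) = max(S_T - K, 0):
  V(2,-2) = 0.000000; V(2,-1) = 0.000000; V(2,+0) = 0.000000; V(2,+1) = 8.376184; V(2,+2) = 32.985137
Backward induction: V(k, j) = exp(-r*dt) * [p_u * V(k+1, j+1) + p_m * V(k+1, j) + p_d * V(k+1, j-1)]
  V(1,-1) = exp(-r*dt) * [p_u*0.000000 + p_m*0.000000 + p_d*0.000000] = 0.000000
  V(1,+0) = exp(-r*dt) * [p_u*8.376184 + p_m*0.000000 + p_d*0.000000] = 1.358534
  V(1,+1) = exp(-r*dt) * [p_u*32.985137 + p_m*8.376184 + p_d*0.000000] = 10.901970
  V(0,+0) = exp(-r*dt) * [p_u*10.901970 + p_m*1.358534 + p_d*0.000000] = 2.668689

Answer: Price = V(0,0) = 2.6687


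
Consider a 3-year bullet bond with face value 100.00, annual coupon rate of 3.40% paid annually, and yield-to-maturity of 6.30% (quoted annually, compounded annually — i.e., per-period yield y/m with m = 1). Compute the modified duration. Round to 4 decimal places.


Coupon per period c = face * coupon_rate / m = 3.400000
Periods per year m = 1; per-period yield y/m = 0.063000
Number of cashflows N = 3
Cashflows (t years, CF_t, discount factor 1/(1+y/m)^(m*t), PV):
  t = 1.0000: CF_t = 3.400000, DF = 0.940734, PV = 3.198495
  t = 2.0000: CF_t = 3.400000, DF = 0.884980, PV = 3.008932
  t = 3.0000: CF_t = 103.400000, DF = 0.832531, PV = 86.083664
Price P = sum_t PV_t = 92.291091
First compute Macaulay numerator sum_t t * PV_t:
  t * PV_t at t = 1.0000: 3.198495
  t * PV_t at t = 2.0000: 6.017864
  t * PV_t at t = 3.0000: 258.250993
Macaulay duration D = 267.467352 / 92.291091 = 2.898084
Modified duration = D / (1 + y/m) = 2.898084 / (1 + 0.063000) = 2.726326

Answer: Modified duration = 2.7263


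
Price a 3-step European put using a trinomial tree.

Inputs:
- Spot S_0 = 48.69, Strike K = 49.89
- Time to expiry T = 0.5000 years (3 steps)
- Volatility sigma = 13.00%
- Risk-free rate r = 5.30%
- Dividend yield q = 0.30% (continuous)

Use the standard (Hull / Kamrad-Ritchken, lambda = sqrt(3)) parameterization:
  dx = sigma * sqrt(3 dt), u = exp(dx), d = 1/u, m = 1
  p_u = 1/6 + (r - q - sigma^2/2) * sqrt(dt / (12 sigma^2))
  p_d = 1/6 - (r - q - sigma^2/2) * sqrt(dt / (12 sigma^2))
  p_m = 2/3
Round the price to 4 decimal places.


dt = T/N = 0.166667; dx = sigma*sqrt(3*dt) = 0.091924
u = exp(dx) = 1.096281; d = 1/u = 0.912175
p_u = 0.204334, p_m = 0.666667, p_d = 0.129000
Discount per step: exp(-r*dt) = 0.991206
Stock lattice S(k, j) with j the centered position index:
  k=0: S(0,+0) = 48.6900
  k=1: S(1,-1) = 44.4138; S(1,+0) = 48.6900; S(1,+1) = 53.3779
  k=2: S(2,-2) = 40.5131; S(2,-1) = 44.4138; S(2,+0) = 48.6900; S(2,+1) = 53.3779; S(2,+2) = 58.5172
  k=3: S(3,-3) = 36.9550; S(3,-2) = 40.5131; S(3,-1) = 44.4138; S(3,+0) = 48.6900; S(3,+1) = 53.3779; S(3,+2) = 58.5172; S(3,+3) = 64.1514
Terminal payoffs V(N, j) = max(K - S_T, 0):
  V(3,-3) = 12.934960; V(3,-2) = 9.376879; V(3,-1) = 5.476220; V(3,+0) = 1.200000; V(3,+1) = 0.000000; V(3,+2) = 0.000000; V(3,+3) = 0.000000
Backward induction: V(k, j) = exp(-r*dt) * [p_u * V(k+1, j+1) + p_m * V(k+1, j) + p_d * V(k+1, j-1)]
  V(2,-2) = exp(-r*dt) * [p_u*5.476220 + p_m*9.376879 + p_d*12.934960] = 8.959342
  V(2,-1) = exp(-r*dt) * [p_u*1.200000 + p_m*5.476220 + p_d*9.376879] = 5.060726
  V(2,+0) = exp(-r*dt) * [p_u*0.000000 + p_m*1.200000 + p_d*5.476220] = 1.493182
  V(2,+1) = exp(-r*dt) * [p_u*0.000000 + p_m*0.000000 + p_d*1.200000] = 0.153438
  V(2,+2) = exp(-r*dt) * [p_u*0.000000 + p_m*0.000000 + p_d*0.000000] = 0.000000
  V(1,-1) = exp(-r*dt) * [p_u*1.493182 + p_m*5.060726 + p_d*8.959342] = 4.792159
  V(1,+0) = exp(-r*dt) * [p_u*0.153438 + p_m*1.493182 + p_d*5.060726] = 1.664868
  V(1,+1) = exp(-r*dt) * [p_u*0.000000 + p_m*0.153438 + p_d*1.493182] = 0.292318
  V(0,+0) = exp(-r*dt) * [p_u*0.292318 + p_m*1.664868 + p_d*4.792159] = 1.772106

Answer: Price = V(0,0) = 1.7721
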